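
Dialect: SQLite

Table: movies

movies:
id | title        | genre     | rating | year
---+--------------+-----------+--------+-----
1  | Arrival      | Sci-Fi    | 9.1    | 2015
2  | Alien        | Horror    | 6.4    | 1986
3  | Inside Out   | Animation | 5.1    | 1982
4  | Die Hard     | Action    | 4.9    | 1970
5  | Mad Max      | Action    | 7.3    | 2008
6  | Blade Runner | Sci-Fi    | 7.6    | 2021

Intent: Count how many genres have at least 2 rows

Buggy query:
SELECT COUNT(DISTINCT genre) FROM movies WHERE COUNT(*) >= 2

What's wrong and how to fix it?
Bug: COUNT(*) cannot appear in WHERE; the per-group count doesn't exist yet

Fix: Use a subquery that GROUPs and filters with HAVING, then count its rows

Corrected query:
SELECT COUNT(*) FROM (SELECT genre FROM movies GROUP BY genre HAVING COUNT(*) >= 2)

Result:
COUNT(*)
--------
2       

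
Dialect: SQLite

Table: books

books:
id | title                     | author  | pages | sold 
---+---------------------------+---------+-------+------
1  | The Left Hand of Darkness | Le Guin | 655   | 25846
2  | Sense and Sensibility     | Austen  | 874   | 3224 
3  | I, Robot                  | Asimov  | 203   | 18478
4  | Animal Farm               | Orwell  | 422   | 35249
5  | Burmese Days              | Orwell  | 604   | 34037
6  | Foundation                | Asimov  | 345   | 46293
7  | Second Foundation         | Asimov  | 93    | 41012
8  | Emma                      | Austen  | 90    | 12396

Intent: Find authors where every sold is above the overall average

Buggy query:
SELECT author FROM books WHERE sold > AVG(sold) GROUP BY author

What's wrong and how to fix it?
Bug: AVG() is an aggregate; it can't sit directly in WHERE

Fix: Compute the overall average in a scalar subquery and compare each group's MIN against it in HAVING

Corrected query:
SELECT author FROM books GROUP BY author HAVING MIN(sold) > (SELECT AVG(sold) FROM books)

Result:
author
------
Orwell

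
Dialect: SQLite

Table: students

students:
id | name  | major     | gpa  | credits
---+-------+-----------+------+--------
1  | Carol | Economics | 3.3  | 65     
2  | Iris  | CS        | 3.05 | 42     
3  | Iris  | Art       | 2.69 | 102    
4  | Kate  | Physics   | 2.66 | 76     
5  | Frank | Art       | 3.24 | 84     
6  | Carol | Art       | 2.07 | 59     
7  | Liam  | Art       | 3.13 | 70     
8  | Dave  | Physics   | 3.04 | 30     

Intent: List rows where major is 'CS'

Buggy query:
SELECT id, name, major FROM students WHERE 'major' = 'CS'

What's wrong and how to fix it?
Bug: 'major' in single quotes is a string literal, not the column; the comparison is literal-vs-literal and never true

Fix: Reference the column as major without single quotes

Corrected query:
SELECT id, name, major FROM students WHERE major = 'CS'

Result:
id | name | major
---+------+------
2  | Iris | CS   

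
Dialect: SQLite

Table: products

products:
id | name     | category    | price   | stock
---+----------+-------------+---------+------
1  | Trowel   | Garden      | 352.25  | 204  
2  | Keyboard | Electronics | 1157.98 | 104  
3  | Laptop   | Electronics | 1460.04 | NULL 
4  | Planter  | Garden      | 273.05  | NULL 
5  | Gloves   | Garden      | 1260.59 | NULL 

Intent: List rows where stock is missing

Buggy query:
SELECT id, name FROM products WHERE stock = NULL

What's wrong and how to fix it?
Bug: Comparing to NULL with '=' never matches; NULL = NULL is unknown, not true

Fix: Use IS NULL to test for NULL

Corrected query:
SELECT id, name FROM products WHERE stock IS NULL

Result:
id | name   
---+--------
3  | Laptop 
4  | Planter
5  | Gloves 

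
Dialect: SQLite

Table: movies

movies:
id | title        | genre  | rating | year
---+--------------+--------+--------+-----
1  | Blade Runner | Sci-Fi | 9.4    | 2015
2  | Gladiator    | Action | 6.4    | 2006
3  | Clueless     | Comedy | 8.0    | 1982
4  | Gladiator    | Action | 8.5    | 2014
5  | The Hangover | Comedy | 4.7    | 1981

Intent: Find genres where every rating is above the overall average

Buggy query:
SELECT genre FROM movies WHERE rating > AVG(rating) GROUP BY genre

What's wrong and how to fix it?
Bug: AVG() is an aggregate; it can't sit directly in WHERE

Fix: Use a subquery for AVG and a HAVING MIN(...) filter so the condition holds for every row in the group

Corrected query:
SELECT genre FROM movies GROUP BY genre HAVING MIN(rating) > (SELECT AVG(rating) FROM movies)

Result:
genre 
------
Sci-Fi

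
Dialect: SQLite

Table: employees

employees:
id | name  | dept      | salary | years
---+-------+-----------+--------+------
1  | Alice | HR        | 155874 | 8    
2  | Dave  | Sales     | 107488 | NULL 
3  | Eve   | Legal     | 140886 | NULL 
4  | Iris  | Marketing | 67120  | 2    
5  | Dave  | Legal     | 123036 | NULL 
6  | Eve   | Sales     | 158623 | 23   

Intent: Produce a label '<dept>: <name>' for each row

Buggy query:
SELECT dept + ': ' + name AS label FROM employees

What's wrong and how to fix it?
Bug: SQLite uses || for string concatenation; + coerces text to numbers (yielding 0)

Fix: Use the || operator for string concatenation

Corrected query:
SELECT dept || ': ' || name AS label FROM employees

Result:
label          
---------------
HR: Alice      
Sales: Dave    
Legal: Eve     
Marketing: Iris
Legal: Dave    
Sales: Eve     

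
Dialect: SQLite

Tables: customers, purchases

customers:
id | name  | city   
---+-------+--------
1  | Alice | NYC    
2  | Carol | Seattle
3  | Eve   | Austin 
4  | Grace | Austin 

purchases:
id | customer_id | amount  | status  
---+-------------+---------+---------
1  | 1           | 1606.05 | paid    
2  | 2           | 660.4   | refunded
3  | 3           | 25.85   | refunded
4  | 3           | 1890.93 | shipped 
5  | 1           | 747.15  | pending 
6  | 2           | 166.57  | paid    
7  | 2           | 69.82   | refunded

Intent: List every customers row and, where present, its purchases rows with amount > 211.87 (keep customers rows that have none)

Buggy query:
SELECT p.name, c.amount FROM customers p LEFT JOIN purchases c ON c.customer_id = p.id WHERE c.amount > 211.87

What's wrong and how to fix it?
Bug: Filtering c.amount in WHERE discards the NULL rows produced by LEFT JOIN, turning it into an inner join

Fix: Put 'c.amount > 211.87' in the JOIN's ON clause instead of WHERE

Corrected query:
SELECT p.name, c.amount FROM customers p LEFT JOIN purchases c ON c.customer_id = p.id AND c.amount > 211.87

Result:
name  | amount 
------+--------
Alice | 747.15 
Alice | 1606.05
Carol | 660.4  
Eve   | 1890.93
Grace | NULL   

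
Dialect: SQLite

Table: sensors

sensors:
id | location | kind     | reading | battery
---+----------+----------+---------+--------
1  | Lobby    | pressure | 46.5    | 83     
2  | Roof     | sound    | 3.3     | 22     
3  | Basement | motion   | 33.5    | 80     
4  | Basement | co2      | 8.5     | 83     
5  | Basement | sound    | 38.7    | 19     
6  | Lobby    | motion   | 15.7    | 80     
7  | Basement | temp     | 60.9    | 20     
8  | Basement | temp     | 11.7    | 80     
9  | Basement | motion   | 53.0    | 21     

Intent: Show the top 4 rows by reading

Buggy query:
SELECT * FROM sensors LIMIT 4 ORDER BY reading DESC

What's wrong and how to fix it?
Bug: LIMIT must come after ORDER BY

Fix: Swap the clauses: ORDER BY first, then LIMIT

Corrected query:
SELECT * FROM sensors ORDER BY reading DESC LIMIT 4

Result:
id | location | kind     | reading | battery
---+----------+----------+---------+--------
7  | Basement | temp     | 60.9    | 20     
9  | Basement | motion   | 53      | 21     
1  | Lobby    | pressure | 46.5    | 83     
5  | Basement | sound    | 38.7    | 19     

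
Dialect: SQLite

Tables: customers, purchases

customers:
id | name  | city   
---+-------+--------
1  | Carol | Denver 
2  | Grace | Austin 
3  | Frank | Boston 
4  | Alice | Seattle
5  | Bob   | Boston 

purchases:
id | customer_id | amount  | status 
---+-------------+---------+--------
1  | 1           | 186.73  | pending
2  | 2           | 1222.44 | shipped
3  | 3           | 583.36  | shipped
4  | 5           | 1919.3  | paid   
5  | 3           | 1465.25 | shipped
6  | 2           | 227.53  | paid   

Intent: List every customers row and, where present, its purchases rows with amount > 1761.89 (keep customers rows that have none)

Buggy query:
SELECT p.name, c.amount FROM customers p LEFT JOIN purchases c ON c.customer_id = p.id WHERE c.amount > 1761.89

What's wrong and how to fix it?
Bug: A WHERE condition on the right-hand table after LEFT JOIN drops unmatched parents

Fix: Move the right-table condition into the ON clause so unmatched parents are kept

Corrected query:
SELECT p.name, c.amount FROM customers p LEFT JOIN purchases c ON c.customer_id = p.id AND c.amount > 1761.89

Result:
name  | amount
------+-------
Carol | NULL  
Grace | NULL  
Frank | NULL  
Alice | NULL  
Bob   | 1919.3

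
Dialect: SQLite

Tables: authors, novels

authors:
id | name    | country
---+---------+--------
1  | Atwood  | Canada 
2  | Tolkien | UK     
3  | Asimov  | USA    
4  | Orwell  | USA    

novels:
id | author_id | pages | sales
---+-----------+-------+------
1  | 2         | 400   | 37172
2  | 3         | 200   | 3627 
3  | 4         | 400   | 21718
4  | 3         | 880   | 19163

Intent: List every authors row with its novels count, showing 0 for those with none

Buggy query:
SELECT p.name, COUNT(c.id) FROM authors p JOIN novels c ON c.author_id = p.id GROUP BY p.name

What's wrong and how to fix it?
Bug: An inner join excludes parents with zero children

Fix: Switch to LEFT JOIN to retain unmatched parent rows

Corrected query:
SELECT p.name, COUNT(c.id) FROM authors p LEFT JOIN novels c ON c.author_id = p.id GROUP BY p.name

Result:
name    | COUNT(c.id)
--------+------------
Asimov  | 2          
Atwood  | 0          
Orwell  | 1          
Tolkien | 1          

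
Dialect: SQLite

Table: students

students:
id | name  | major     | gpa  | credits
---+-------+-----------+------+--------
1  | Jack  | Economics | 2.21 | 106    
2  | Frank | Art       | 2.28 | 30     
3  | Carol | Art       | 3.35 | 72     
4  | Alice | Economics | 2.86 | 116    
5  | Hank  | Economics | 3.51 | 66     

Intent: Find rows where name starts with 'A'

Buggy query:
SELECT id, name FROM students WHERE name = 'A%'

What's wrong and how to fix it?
Bug: Wildcards only work with LIKE; '=' treats '%' as a literal character

Fix: Use LIKE for wildcard pattern matching

Corrected query:
SELECT id, name FROM students WHERE name LIKE 'A%'

Result:
id | name 
---+------
4  | Alice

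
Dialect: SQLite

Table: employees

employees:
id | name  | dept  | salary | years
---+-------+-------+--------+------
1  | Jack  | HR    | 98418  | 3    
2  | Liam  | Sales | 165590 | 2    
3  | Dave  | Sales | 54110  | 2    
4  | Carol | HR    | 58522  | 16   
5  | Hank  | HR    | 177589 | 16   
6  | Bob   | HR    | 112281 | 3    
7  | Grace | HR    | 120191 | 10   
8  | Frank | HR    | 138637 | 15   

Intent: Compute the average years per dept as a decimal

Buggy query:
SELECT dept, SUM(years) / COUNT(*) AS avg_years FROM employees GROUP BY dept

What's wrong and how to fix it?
Bug: Both operands are integers, so '/' performs integer division and truncates

Fix: Multiply by 1.0 (or CAST to REAL) to force floating-point division

Corrected query:
SELECT dept, SUM(years) * 1.0 / COUNT(*) AS avg_years FROM employees GROUP BY dept

Result:
dept  | avg_years
------+----------
HR    | 10.5     
Sales | 2        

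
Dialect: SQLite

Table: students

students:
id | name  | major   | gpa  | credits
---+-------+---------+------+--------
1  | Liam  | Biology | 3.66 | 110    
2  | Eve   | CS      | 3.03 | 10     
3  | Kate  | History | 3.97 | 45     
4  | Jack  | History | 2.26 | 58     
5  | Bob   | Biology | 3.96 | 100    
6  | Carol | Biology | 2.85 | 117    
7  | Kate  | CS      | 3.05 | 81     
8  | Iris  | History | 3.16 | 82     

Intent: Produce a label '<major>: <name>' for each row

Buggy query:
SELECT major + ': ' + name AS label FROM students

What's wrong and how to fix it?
Bug: SQLite uses || for string concatenation; + coerces text to numbers (yielding 0)

Fix: Use the || operator for string concatenation

Corrected query:
SELECT major || ': ' || name AS label FROM students

Result:
label         
--------------
Biology: Liam 
CS: Eve       
History: Kate 
History: Jack 
Biology: Bob  
Biology: Carol
CS: Kate      
History: Iris 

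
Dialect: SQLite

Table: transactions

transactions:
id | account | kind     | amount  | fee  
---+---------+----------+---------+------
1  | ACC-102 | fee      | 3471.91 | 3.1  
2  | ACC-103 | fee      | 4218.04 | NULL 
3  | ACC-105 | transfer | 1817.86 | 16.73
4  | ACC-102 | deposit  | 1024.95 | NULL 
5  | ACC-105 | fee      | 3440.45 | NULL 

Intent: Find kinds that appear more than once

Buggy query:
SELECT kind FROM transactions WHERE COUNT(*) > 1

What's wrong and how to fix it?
Bug: WHERE can't reference COUNT(*); aggregates are computed after WHERE

Fix: Group first, then use HAVING for the count condition

Corrected query:
SELECT kind FROM transactions GROUP BY kind HAVING COUNT(*) > 1

Result:
kind
----
fee 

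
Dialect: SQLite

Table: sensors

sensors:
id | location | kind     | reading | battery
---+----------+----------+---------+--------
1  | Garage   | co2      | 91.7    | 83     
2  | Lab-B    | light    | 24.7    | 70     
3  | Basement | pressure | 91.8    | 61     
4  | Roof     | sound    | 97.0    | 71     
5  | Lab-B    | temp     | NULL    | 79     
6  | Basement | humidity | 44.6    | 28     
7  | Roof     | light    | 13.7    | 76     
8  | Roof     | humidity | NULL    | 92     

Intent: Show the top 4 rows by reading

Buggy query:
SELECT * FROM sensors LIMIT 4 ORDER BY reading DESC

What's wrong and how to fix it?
Bug: LIMIT must come after ORDER BY

Fix: Sort with ORDER BY, then apply LIMIT

Corrected query:
SELECT * FROM sensors ORDER BY reading DESC LIMIT 4

Result:
id | location | kind     | reading | battery
---+----------+----------+---------+--------
4  | Roof     | sound    | 97      | 71     
3  | Basement | pressure | 91.8    | 61     
1  | Garage   | co2      | 91.7    | 83     
6  | Basement | humidity | 44.6    | 28     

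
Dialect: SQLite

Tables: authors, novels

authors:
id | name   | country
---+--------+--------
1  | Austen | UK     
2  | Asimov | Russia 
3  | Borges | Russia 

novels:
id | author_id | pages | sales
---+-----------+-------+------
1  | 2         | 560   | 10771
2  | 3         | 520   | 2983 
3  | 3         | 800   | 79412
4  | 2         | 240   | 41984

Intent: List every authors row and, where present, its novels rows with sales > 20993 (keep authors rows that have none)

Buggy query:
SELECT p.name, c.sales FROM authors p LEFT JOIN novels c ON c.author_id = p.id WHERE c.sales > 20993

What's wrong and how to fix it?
Bug: Filtering c.sales in WHERE discards the NULL rows produced by LEFT JOIN, turning it into an inner join

Fix: Move the right-table condition into the ON clause so unmatched parents are kept

Corrected query:
SELECT p.name, c.sales FROM authors p LEFT JOIN novels c ON c.author_id = p.id AND c.sales > 20993

Result:
name   | sales
-------+------
Austen | NULL 
Asimov | 41984
Borges | 79412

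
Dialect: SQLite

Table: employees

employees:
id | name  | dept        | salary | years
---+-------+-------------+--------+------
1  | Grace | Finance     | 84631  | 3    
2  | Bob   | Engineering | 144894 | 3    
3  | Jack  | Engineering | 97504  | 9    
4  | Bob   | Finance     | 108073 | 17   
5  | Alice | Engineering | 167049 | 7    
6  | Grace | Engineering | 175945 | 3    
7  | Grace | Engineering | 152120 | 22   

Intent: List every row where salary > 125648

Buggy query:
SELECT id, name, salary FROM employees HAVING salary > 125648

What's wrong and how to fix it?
Bug: This is a non-aggregate query (no GROUP BY, no aggregates), so in SQLite the HAVING clause is invalid here; a row-level condition belongs in WHERE

Fix: Use WHERE for row-level filtering

Corrected query:
SELECT id, name, salary FROM employees WHERE salary > 125648

Result:
id | name  | salary
---+-------+-------
2  | Bob   | 144894
5  | Alice | 167049
6  | Grace | 175945
7  | Grace | 152120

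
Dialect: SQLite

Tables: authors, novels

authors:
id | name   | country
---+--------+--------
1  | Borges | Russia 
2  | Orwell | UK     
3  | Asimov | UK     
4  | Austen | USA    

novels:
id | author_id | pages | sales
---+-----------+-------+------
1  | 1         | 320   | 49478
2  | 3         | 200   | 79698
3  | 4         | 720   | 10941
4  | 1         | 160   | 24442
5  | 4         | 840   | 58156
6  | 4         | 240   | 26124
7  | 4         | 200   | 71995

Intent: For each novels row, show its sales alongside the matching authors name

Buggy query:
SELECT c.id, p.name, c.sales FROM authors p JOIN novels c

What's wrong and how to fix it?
Bug: Missing join condition: each novels row is matched to all authors rows instead of just its own

Fix: Specify the join condition linking the foreign key to the parent id

Corrected query:
SELECT c.id, p.name, c.sales FROM authors p JOIN novels c ON c.author_id = p.id

Result:
id | name   | sales
---+--------+------
1  | Borges | 49478
2  | Asimov | 79698
3  | Austen | 10941
4  | Borges | 24442
5  | Austen | 58156
6  | Austen | 26124
7  | Austen | 71995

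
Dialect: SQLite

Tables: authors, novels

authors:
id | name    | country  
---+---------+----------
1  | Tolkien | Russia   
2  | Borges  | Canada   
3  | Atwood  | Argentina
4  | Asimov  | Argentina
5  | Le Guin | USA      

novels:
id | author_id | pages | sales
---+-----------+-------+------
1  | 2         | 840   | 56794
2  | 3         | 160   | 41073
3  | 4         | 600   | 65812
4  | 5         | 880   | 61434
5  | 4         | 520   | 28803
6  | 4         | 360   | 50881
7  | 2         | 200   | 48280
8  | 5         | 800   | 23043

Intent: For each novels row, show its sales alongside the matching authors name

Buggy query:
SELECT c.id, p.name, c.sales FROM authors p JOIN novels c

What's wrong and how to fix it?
Bug: JOIN with no ON clause produces a cartesian product; every novels row pairs with every authors row

Fix: Add ON c.author_id = p.id to the JOIN

Corrected query:
SELECT c.id, p.name, c.sales FROM authors p JOIN novels c ON c.author_id = p.id

Result:
id | name    | sales
---+---------+------
1  | Borges  | 56794
2  | Atwood  | 41073
3  | Asimov  | 65812
4  | Le Guin | 61434
5  | Asimov  | 28803
6  | Asimov  | 50881
7  | Borges  | 48280
8  | Le Guin | 23043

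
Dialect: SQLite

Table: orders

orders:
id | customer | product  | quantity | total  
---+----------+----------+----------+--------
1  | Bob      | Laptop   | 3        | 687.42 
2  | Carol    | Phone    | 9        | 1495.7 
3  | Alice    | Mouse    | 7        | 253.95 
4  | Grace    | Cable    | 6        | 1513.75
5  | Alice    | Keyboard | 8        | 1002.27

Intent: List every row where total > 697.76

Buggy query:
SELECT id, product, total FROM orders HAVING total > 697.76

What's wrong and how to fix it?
Bug: HAVING filters the output of aggregation, but this query has no GROUP BY and no aggregate functions, so SQLite rejects it (HAVING clause on a non-aggregate query); the condition here is per row

Fix: Replace HAVING with WHERE since the condition applies to individual rows

Corrected query:
SELECT id, product, total FROM orders WHERE total > 697.76

Result:
id | product  | total  
---+----------+--------
2  | Phone    | 1495.7 
4  | Cable    | 1513.75
5  | Keyboard | 1002.27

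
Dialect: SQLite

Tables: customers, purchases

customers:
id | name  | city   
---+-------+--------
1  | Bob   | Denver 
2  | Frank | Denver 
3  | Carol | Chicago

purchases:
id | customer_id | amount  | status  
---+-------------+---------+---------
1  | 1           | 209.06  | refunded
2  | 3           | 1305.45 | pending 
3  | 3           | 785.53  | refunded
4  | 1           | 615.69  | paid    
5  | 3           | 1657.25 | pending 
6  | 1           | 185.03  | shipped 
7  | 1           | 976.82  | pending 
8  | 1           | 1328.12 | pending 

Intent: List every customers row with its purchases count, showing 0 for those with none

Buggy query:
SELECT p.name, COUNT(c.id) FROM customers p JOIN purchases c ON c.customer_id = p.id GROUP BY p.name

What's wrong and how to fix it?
Bug: An inner join excludes parents with zero children

Fix: Switch to LEFT JOIN to retain unmatched parent rows

Corrected query:
SELECT p.name, COUNT(c.id) FROM customers p LEFT JOIN purchases c ON c.customer_id = p.id GROUP BY p.name

Result:
name  | COUNT(c.id)
------+------------
Bob   | 5          
Carol | 3          
Frank | 0          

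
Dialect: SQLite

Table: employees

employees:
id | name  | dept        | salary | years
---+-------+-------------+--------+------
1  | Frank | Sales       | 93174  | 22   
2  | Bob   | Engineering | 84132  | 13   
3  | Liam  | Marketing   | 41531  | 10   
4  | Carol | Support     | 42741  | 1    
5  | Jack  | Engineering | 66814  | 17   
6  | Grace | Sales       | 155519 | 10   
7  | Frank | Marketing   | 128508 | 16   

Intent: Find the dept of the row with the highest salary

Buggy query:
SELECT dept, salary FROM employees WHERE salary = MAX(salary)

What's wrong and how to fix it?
Bug: MAX(salary) is an aggregate and cannot be used directly in WHERE

Fix: Use a subquery: WHERE salary = (SELECT MAX(salary) FROM employees)

Corrected query:
SELECT dept, salary FROM employees WHERE salary = (SELECT MAX(salary) FROM employees)

Result:
dept  | salary
------+-------
Sales | 155519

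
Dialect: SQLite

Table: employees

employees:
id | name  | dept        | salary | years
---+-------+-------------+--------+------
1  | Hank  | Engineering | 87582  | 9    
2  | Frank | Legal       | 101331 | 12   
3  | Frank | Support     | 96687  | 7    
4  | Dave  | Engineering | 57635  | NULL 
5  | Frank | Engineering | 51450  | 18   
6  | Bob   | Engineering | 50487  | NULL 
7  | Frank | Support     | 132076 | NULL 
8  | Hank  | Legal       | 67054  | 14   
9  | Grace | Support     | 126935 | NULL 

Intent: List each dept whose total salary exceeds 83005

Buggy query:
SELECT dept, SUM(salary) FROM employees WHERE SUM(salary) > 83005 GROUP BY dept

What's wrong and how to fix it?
Bug: WHERE runs before GROUP BY, so aggregates aren't available there

Fix: Move the aggregate condition to a HAVING clause

Corrected query:
SELECT dept, SUM(salary) FROM employees GROUP BY dept HAVING SUM(salary) > 83005

Result:
dept        | SUM(salary)
------------+------------
Engineering | 247154     
Legal       | 168385     
Support     | 355698     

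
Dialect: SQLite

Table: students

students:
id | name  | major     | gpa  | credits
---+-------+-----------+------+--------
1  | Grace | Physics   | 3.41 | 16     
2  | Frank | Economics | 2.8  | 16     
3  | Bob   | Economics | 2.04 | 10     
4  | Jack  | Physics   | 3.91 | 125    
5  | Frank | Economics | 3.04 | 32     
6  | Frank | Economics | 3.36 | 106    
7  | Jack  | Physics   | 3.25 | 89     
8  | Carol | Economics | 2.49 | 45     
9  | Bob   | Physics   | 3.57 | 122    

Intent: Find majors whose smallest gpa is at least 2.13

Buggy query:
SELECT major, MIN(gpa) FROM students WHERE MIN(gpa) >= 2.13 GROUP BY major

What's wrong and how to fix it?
Bug: MIN() in WHERE is a misuse of aggregate

Fix: Use HAVING for the per-group MIN condition

Corrected query:
SELECT major, MIN(gpa) FROM students GROUP BY major HAVING MIN(gpa) >= 2.13

Result:
major   | MIN(gpa)
--------+---------
Physics | 3.25    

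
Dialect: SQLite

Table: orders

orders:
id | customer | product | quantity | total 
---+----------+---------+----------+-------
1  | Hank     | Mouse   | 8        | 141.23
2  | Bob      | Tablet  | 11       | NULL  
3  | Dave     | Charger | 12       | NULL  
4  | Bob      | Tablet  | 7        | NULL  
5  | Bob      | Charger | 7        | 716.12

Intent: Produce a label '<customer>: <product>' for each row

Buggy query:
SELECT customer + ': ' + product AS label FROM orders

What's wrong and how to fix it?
Bug: '+' is numeric addition; on text columns SQLite converts them to 0 instead of concatenating

Fix: Use the || operator for string concatenation

Corrected query:
SELECT customer || ': ' || product AS label FROM orders

Result:
label        
-------------
Hank: Mouse  
Bob: Tablet  
Dave: Charger
Bob: Tablet  
Bob: Charger 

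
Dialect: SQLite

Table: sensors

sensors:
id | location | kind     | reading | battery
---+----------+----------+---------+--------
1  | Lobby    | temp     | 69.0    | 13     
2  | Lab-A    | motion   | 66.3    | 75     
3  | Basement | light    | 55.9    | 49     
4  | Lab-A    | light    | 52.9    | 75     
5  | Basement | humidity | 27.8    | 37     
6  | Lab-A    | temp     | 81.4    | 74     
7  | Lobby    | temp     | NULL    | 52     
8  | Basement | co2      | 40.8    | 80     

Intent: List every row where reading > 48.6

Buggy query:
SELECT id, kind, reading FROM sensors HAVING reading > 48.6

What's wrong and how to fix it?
Bug: HAVING filters the output of aggregation, but this query has no GROUP BY and no aggregate functions, so SQLite rejects it (HAVING clause on a non-aggregate query); the condition here is per row

Fix: Use WHERE for row-level filtering

Corrected query:
SELECT id, kind, reading FROM sensors WHERE reading > 48.6

Result:
id | kind   | reading
---+--------+--------
1  | temp   | 69     
2  | motion | 66.3   
3  | light  | 55.9   
4  | light  | 52.9   
6  | temp   | 81.4   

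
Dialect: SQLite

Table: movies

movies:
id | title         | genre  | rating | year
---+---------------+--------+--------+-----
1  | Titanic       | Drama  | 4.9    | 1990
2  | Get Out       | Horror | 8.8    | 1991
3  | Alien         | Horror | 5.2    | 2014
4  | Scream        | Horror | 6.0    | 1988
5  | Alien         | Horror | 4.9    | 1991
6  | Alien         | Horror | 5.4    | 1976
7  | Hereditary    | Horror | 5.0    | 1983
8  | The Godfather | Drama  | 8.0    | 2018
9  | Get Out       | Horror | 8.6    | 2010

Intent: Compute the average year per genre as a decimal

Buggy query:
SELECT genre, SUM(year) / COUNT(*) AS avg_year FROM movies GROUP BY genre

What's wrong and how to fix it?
Bug: Both operands are integers, so '/' performs integer division and truncates

Fix: Multiply by 1.0 (or CAST to REAL) to force floating-point division

Corrected query:
SELECT genre, SUM(year) * 1.0 / COUNT(*) AS avg_year FROM movies GROUP BY genre

Result:
genre  | avg_year   
-------+------------
Drama  | 2004       
Horror | 1993.285714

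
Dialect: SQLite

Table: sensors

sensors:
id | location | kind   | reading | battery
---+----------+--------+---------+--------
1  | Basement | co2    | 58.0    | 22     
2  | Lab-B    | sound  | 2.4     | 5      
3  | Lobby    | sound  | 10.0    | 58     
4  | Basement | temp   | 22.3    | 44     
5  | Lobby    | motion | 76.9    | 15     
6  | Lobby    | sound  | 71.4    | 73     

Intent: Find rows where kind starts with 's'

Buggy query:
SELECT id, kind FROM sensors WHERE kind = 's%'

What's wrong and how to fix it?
Bug: '=' compares the literal string including the % character; pattern matching needs LIKE

Fix: Replace '=' with LIKE so 's%' is treated as a pattern

Corrected query:
SELECT id, kind FROM sensors WHERE kind LIKE 's%'

Result:
id | kind 
---+------
2  | sound
3  | sound
6  | sound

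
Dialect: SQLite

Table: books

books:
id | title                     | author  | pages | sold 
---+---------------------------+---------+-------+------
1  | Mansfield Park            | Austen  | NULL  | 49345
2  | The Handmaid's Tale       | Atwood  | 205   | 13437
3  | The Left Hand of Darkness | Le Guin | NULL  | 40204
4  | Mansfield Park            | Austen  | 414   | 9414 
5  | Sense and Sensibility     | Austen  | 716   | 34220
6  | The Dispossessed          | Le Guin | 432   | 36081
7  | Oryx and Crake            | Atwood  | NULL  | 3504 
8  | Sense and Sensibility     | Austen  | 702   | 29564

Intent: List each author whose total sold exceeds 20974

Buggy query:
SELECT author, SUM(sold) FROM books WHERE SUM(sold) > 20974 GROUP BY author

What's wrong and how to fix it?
Bug: SUM(sold) is an aggregate, but WHERE filters rows before aggregation

Fix: Move the aggregate condition to a HAVING clause

Corrected query:
SELECT author, SUM(sold) FROM books GROUP BY author HAVING SUM(sold) > 20974

Result:
author  | SUM(sold)
--------+----------
Austen  | 122543   
Le Guin | 76285    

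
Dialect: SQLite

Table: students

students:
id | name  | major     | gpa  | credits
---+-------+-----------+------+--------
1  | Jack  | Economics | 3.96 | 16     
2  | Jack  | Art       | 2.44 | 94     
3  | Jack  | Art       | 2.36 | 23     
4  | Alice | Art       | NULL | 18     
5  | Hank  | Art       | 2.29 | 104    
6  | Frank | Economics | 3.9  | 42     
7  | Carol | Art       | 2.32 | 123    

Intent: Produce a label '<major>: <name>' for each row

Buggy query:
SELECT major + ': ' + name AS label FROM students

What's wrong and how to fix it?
Bug: SQLite uses || for string concatenation; + coerces text to numbers (yielding 0)

Fix: Use the || operator for string concatenation

Corrected query:
SELECT major || ': ' || name AS label FROM students

Result:
label           
----------------
Economics: Jack 
Art: Jack       
Art: Jack       
Art: Alice      
Art: Hank       
Economics: Frank
Art: Carol      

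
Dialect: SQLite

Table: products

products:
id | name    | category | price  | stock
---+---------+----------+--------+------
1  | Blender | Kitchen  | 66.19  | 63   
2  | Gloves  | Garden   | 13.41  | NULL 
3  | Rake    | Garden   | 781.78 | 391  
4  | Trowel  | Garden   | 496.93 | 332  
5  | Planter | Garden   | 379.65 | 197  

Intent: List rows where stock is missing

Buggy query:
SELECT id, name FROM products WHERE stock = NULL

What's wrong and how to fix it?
Bug: Comparing to NULL with '=' never matches; NULL = NULL is unknown, not true

Fix: Use IS NULL to test for NULL

Corrected query:
SELECT id, name FROM products WHERE stock IS NULL

Result:
id | name  
---+-------
2  | Gloves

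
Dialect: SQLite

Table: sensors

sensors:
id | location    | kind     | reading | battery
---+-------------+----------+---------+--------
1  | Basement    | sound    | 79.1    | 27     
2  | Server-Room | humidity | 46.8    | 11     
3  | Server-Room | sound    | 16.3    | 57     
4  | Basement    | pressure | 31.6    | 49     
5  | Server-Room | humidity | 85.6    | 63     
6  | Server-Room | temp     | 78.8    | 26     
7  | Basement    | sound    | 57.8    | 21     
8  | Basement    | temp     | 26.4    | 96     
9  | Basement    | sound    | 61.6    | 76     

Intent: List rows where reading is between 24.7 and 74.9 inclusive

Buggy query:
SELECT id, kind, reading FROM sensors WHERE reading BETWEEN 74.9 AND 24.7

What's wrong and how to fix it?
Bug: BETWEEN expects the lower bound first; with 74.9 AND 24.7 the range is empty

Fix: Swap the bounds so the smaller value comes first

Corrected query:
SELECT id, kind, reading FROM sensors WHERE reading BETWEEN 24.7 AND 74.9

Result:
id | kind     | reading
---+----------+--------
2  | humidity | 46.8   
4  | pressure | 31.6   
7  | sound    | 57.8   
8  | temp     | 26.4   
9  | sound    | 61.6   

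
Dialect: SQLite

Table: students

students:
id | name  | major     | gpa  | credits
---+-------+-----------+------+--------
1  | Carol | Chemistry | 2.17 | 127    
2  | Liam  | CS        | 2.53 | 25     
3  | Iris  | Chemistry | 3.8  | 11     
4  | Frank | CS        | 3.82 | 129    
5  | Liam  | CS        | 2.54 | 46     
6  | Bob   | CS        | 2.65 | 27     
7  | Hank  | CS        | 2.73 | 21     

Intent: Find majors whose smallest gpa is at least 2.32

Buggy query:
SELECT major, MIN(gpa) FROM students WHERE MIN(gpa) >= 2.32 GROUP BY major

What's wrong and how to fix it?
Bug: Aggregates like MIN are computed per group after WHERE runs

Fix: Replace WHERE with HAVING after the GROUP BY

Corrected query:
SELECT major, MIN(gpa) FROM students GROUP BY major HAVING MIN(gpa) >= 2.32

Result:
major | MIN(gpa)
------+---------
CS    | 2.53    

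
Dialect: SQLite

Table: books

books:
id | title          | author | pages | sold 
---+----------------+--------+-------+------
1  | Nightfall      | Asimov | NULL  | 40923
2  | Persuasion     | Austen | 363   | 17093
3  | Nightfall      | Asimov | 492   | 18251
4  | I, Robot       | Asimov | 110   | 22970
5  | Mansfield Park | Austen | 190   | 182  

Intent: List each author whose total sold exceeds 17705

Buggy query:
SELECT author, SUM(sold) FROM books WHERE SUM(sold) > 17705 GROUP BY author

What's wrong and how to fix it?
Bug: WHERE runs before GROUP BY, so aggregates aren't available there

Fix: Move the aggregate condition to a HAVING clause

Corrected query:
SELECT author, SUM(sold) FROM books GROUP BY author HAVING SUM(sold) > 17705

Result:
author | SUM(sold)
-------+----------
Asimov | 82144    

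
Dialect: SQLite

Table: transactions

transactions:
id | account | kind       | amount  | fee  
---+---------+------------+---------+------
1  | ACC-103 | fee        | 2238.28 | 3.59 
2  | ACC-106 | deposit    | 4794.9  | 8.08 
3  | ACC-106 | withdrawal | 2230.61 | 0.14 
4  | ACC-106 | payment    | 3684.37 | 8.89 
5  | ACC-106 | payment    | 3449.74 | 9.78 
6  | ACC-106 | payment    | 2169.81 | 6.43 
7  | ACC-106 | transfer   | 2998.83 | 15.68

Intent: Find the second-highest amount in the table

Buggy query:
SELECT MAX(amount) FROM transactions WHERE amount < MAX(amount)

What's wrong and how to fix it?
Bug: MAX(amount) on the right of the comparison is an aggregate-in-WHERE error

Fix: Put the inner MAX in a scalar subquery

Corrected query:
SELECT MAX(amount) FROM transactions WHERE amount < (SELECT MAX(amount) FROM transactions)

Result:
MAX(amount)
-----------
3684.37    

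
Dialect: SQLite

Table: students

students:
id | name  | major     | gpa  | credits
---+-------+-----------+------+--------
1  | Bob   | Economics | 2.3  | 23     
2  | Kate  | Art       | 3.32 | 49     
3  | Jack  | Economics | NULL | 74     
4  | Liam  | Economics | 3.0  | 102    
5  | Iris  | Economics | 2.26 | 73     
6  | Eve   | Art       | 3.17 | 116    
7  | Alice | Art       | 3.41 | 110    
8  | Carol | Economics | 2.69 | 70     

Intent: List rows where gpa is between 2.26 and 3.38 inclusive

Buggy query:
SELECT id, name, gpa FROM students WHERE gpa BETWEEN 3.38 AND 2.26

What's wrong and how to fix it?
Bug: BETWEEN expects the lower bound first; with 3.38 AND 2.26 the range is empty

Fix: Swap the bounds so the smaller value comes first

Corrected query:
SELECT id, name, gpa FROM students WHERE gpa BETWEEN 2.26 AND 3.38

Result:
id | name  | gpa 
---+-------+-----
1  | Bob   | 2.3 
2  | Kate  | 3.32
4  | Liam  | 3   
5  | Iris  | 2.26
6  | Eve   | 3.17
8  | Carol | 2.69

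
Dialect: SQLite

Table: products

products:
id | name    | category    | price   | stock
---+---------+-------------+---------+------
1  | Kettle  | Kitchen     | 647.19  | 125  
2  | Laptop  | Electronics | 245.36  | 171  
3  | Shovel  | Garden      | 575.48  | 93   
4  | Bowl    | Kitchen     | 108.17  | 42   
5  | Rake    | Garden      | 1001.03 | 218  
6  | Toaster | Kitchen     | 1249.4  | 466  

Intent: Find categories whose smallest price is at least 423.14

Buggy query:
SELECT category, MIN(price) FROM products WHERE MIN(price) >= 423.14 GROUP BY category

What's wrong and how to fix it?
Bug: Aggregates like MIN are computed per group after WHERE runs

Fix: Replace WHERE with HAVING after the GROUP BY

Corrected query:
SELECT category, MIN(price) FROM products GROUP BY category HAVING MIN(price) >= 423.14

Result:
category | MIN(price)
---------+-----------
Garden   | 575.48    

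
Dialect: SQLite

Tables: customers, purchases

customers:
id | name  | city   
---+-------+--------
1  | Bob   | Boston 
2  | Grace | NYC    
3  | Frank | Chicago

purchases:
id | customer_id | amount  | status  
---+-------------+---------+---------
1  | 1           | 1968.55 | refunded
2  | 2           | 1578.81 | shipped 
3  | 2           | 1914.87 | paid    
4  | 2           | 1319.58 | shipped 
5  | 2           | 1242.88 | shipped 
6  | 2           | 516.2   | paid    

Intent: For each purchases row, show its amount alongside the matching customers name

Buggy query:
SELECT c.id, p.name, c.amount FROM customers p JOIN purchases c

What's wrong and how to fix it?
Bug: Missing join condition: each purchases row is matched to all customers rows instead of just its own

Fix: Specify the join condition linking the foreign key to the parent id

Corrected query:
SELECT c.id, p.name, c.amount FROM customers p JOIN purchases c ON c.customer_id = p.id

Result:
id | name  | amount 
---+-------+--------
1  | Bob   | 1968.55
2  | Grace | 1578.81
3  | Grace | 1914.87
4  | Grace | 1319.58
5  | Grace | 1242.88
6  | Grace | 516.2  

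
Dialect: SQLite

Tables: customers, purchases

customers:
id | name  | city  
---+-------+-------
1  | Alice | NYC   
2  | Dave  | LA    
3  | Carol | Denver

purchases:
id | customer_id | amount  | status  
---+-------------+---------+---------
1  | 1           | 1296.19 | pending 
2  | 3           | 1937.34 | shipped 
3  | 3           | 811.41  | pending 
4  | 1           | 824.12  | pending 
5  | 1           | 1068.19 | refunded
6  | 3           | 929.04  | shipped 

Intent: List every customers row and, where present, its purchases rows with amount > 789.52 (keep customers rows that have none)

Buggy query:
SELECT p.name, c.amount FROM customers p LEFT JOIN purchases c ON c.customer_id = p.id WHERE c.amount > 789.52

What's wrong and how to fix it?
Bug: Filtering c.amount in WHERE discards the NULL rows produced by LEFT JOIN, turning it into an inner join

Fix: Put 'c.amount > 789.52' in the JOIN's ON clause instead of WHERE

Corrected query:
SELECT p.name, c.amount FROM customers p LEFT JOIN purchases c ON c.customer_id = p.id AND c.amount > 789.52

Result:
name  | amount 
------+--------
Alice | 824.12 
Alice | 1068.19
Alice | 1296.19
Dave  | NULL   
Carol | 811.41 
Carol | 929.04 
Carol | 1937.34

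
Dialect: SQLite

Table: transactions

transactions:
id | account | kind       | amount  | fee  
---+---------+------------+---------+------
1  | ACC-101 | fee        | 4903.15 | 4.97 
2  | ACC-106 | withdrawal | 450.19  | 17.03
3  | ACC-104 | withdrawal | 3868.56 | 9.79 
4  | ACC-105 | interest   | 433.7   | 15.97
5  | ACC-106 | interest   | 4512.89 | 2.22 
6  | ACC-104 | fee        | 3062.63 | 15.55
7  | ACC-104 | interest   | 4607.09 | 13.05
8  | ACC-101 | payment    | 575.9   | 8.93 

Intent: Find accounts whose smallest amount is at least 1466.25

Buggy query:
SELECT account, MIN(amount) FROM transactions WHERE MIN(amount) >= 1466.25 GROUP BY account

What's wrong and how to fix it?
Bug: MIN() in WHERE is a misuse of aggregate

Fix: Use HAVING for the per-group MIN condition

Corrected query:
SELECT account, MIN(amount) FROM transactions GROUP BY account HAVING MIN(amount) >= 1466.25

Result:
account | MIN(amount)
--------+------------
ACC-104 | 3062.63    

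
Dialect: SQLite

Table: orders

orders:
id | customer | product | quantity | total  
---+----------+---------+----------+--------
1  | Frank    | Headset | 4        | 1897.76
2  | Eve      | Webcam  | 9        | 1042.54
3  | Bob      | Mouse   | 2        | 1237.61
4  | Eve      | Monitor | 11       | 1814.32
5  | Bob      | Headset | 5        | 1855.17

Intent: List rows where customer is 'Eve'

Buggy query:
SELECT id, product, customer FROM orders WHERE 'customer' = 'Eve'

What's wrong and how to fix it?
Bug: 'customer' in single quotes is a string literal, not the column; the comparison is literal-vs-literal and never true

Fix: Reference the column as customer without single quotes

Corrected query:
SELECT id, product, customer FROM orders WHERE customer = 'Eve'

Result:
id | product | customer
---+---------+---------
2  | Webcam  | Eve     
4  | Monitor | Eve     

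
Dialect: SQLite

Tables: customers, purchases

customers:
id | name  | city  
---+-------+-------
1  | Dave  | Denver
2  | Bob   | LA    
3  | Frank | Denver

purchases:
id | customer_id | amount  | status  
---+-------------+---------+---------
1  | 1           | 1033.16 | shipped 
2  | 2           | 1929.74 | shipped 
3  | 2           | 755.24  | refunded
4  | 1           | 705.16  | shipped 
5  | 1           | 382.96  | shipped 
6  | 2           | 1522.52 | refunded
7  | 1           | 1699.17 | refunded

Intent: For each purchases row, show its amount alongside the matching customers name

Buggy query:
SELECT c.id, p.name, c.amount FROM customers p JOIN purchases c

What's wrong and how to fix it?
Bug: Missing join condition: each purchases row is matched to all customers rows instead of just its own

Fix: Add ON c.customer_id = p.id to the JOIN

Corrected query:
SELECT c.id, p.name, c.amount FROM customers p JOIN purchases c ON c.customer_id = p.id

Result:
id | name | amount 
---+------+--------
1  | Dave | 1033.16
2  | Bob  | 1929.74
3  | Bob  | 755.24 
4  | Dave | 705.16 
5  | Dave | 382.96 
6  | Bob  | 1522.52
7  | Dave | 1699.17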